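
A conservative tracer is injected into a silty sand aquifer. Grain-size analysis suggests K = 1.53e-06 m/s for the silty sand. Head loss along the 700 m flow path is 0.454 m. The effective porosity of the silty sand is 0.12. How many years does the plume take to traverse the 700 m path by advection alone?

Convert K: 1.53e-06 m/s × 86400 = 0.1322 m/day.
Hydraulic gradient i = Δh / L = 0.454 / 700 = 0.0006486.
Darcy flux q = K · i = 0.1322 × 0.0006486 = 8.574e-05 m/day.
Seepage velocity v = q / n_e = 8.574e-05 / 0.12 = 0.0007145 m/day.
Travel time t = L / v = 700 / 0.0007145 = 9.798e+05 days = 2682 years.

2680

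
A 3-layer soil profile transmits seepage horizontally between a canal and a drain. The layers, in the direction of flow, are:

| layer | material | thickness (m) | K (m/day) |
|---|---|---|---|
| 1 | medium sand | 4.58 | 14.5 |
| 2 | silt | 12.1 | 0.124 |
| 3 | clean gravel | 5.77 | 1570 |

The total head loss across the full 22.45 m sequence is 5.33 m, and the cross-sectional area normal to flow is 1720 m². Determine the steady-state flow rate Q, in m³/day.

93.6

Flow is perpendicular to layering, so the layers act in series and the equivalent K is the thickness-weighted harmonic mean.
Total thickness L = 4.58 + 12.1 + 5.77 = 22.45 m.
Σ(b_i/K_i) = 4.58/14.5 + 12.1/0.124 + 5.77/1570 = 97.90 d.
K_eq = L / Σ(b_i/K_i) = 22.45 / 97.90 = 0.2293 m/day.
Q = K_eq · A · (Δh/L) = 0.2293 × 1720 × (5.33/22.45) = 93.64 m³/day.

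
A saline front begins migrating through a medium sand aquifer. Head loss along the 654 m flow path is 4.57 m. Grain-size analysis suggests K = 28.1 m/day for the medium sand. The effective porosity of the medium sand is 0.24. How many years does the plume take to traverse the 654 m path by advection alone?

Hydraulic gradient i = Δh / L = 4.57 / 654 = 0.006988.
Darcy flux q = K · i = 28.10 × 0.006988 = 0.1964 m/day.
Seepage velocity v = q / n_e = 0.1964 / 0.24 = 0.8182 m/day.
Travel time t = L / v = 654 / 0.8182 = 799.4 days = 2.189 years.

2.19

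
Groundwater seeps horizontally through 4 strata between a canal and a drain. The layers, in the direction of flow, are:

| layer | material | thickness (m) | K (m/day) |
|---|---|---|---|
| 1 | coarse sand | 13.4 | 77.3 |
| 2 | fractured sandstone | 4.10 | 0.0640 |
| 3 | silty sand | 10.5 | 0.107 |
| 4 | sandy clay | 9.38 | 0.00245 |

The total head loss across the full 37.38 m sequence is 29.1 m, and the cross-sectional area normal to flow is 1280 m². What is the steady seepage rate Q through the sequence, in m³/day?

9.33

Flow is perpendicular to layering, so the layers act in series and the equivalent K is the thickness-weighted harmonic mean.
Total thickness L = 13.4 + 4.10 + 10.5 + 9.38 = 37.38 m.
Σ(b_i/K_i) = 13.4/77.3 + 4.10/0.0640 + 10.5/0.107 + 9.38/0.00245 = 3991 d.
K_eq = L / Σ(b_i/K_i) = 37.38 / 3991 = 0.009366 m/day.
Q = K_eq · A · (Δh/L) = 0.009366 × 1280 × (29.1/37.38) = 9.333 m³/day.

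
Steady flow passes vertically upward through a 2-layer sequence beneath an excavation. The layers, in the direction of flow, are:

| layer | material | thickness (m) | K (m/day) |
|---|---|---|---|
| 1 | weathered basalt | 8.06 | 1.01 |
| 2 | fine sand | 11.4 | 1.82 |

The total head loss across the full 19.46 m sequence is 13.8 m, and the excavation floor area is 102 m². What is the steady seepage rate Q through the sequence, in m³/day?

Flow is perpendicular to layering, so the layers act in series and the equivalent K is the thickness-weighted harmonic mean.
Total thickness L = 8.06 + 11.4 = 19.46 m.
Σ(b_i/K_i) = 8.06/1.01 + 11.4/1.82 = 14.24 d.
K_eq = L / Σ(b_i/K_i) = 19.46 / 14.24 = 1.366 m/day.
Q = K_eq · A · (Δh/L) = 1.366 × 102 × (13.8/19.46) = 98.82 m³/day.

98.8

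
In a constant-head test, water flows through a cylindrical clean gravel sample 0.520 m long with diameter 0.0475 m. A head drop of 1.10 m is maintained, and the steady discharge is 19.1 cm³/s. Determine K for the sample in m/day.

Cross-sectional area A = π·(d/2)² = π × (0.0475/2)² = 0.001772 m².
Convert discharge: 19.1 cm³/s = 1.910e-05 m³/s.
Darcy's law rearranged: K = Q·L / (A·Δh) = 1.910e-05 × 0.520 / (0.001772 × 1.10) = 0.005095 m/s = 440.2 m/day.

440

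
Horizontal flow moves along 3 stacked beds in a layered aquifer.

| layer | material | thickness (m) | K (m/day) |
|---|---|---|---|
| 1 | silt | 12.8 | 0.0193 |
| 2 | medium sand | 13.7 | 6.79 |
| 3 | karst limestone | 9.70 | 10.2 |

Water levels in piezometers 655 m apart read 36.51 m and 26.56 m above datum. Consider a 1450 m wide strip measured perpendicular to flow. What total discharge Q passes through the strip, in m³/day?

4230

Flow is parallel to layering, so each bed carries its own Darcy discharge and the transmissivities add.
Σ(K_i·b_i) = 0.0193×12.8 + 6.79×13.7 + 10.2×9.70 = 192.2 m²/day.
Hydraulic gradient i = (36.51 − 26.56) / 655 = 9.95 / 655 = 0.01519.
Q = Σ(K_i·b_i) · W · i = 192.2 × 1450 × 0.01519 = 4234 m³/day.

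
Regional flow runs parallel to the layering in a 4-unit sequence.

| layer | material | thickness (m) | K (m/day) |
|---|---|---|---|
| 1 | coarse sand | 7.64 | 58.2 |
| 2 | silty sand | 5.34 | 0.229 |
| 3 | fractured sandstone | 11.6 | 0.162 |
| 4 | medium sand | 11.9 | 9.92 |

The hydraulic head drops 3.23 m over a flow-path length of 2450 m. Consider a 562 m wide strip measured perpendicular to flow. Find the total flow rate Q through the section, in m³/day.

419

Flow is parallel to layering, so each bed carries its own Darcy discharge and the transmissivities add.
Σ(K_i·b_i) = 58.2×7.64 + 0.229×5.34 + 0.162×11.6 + 9.92×11.9 = 565.8 m²/day.
Hydraulic gradient i = Δh / L = 3.23 / 2450 = 0.001318.
Q = Σ(K_i·b_i) · W · i = 565.8 × 562 × 0.001318 = 419.2 m³/day.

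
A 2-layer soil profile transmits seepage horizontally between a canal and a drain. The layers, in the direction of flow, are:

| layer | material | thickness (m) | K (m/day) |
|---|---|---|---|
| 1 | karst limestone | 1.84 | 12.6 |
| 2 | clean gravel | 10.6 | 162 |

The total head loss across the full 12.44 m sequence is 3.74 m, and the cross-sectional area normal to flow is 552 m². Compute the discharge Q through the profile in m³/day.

9760

Flow is perpendicular to layering, so the layers act in series and the equivalent K is the thickness-weighted harmonic mean.
Total thickness L = 1.84 + 10.6 = 12.44 m.
Σ(b_i/K_i) = 1.84/12.6 + 10.6/162 = 0.2115 d.
K_eq = L / Σ(b_i/K_i) = 12.44 / 0.2115 = 58.83 m/day.
Q = K_eq · A · (Δh/L) = 58.83 × 552 × (3.74/12.44) = 9763 m³/day.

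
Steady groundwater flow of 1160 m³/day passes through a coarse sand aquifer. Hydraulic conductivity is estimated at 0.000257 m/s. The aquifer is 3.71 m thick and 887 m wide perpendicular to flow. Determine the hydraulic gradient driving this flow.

Convert K: 0.000257 m/s × 86400 = 22.20 m/day.
Cross-sectional area A = 887 × 3.71 = 3291 m².
From Q = K·A·i, i = Q / (K·A) = 1160 / (22.20 × 3291) = 0.01587.

0.0159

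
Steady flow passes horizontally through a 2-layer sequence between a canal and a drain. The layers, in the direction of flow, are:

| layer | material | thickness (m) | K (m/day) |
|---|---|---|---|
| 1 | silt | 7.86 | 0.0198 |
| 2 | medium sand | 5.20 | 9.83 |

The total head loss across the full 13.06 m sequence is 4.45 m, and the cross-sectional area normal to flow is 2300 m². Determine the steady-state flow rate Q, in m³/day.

25.7

Flow is perpendicular to layering, so the layers act in series and the equivalent K is the thickness-weighted harmonic mean.
Total thickness L = 7.86 + 5.20 = 13.06 m.
Σ(b_i/K_i) = 7.86/0.0198 + 5.20/9.83 = 397.5 d.
K_eq = L / Σ(b_i/K_i) = 13.06 / 397.5 = 0.03286 m/day.
Q = K_eq · A · (Δh/L) = 0.03286 × 2300 × (4.45/13.06) = 25.75 m³/day.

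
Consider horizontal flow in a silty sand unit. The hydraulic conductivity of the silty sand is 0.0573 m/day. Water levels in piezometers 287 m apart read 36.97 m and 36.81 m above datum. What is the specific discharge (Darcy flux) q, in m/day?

3.19e-05

Hydraulic gradient i = (36.97 − 36.81) / 287 = 0.16 / 287 = 0.0005575.
Specific discharge q = K · i = 0.05730 × 0.0005575 = 3.194e-05 m/day.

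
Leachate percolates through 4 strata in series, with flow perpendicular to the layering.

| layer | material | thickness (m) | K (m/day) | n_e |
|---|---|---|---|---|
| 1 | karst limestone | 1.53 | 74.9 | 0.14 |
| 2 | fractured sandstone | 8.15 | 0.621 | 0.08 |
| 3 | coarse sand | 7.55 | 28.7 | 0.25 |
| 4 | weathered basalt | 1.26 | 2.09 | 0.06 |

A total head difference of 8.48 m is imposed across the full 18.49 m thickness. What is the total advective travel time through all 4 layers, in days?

With flow normal to the layers, continuity requires the same specific discharge q through every layer.
Σ(b_i/K_i) = 1.53/74.9 + 8.15/0.621 + 7.55/28.7 + 1.26/2.09 = 14.01 d.
q = Δh / Σ(b_i/K_i) = 8.48 / 14.01 = 0.6053 m/day.
In each layer the seepage velocity is v_i = q/n_i, so the layer transit time is t_i = b_i·n_i / q:
  layer 1 (karst limestone): t_1 = 1.53 × 0.14 / 0.6053 = 0.3539 d
  layer 2 (fractured sandstone): t_2 = 8.15 × 0.08 / 0.6053 = 1.077 d
  layer 3 (coarse sand): t_3 = 7.55 × 0.25 / 0.6053 = 3.118 d
  layer 4 (weathered basalt): t_4 = 1.26 × 0.06 / 0.6053 = 0.1249 d
Total t = Σ t_i = 4.674 days.

4.67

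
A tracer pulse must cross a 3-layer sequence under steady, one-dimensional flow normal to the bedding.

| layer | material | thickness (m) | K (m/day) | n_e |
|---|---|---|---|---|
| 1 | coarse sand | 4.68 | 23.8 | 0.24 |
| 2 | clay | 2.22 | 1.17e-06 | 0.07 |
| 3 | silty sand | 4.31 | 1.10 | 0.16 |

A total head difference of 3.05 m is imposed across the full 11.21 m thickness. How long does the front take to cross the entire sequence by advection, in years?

3350

With flow normal to the layers, continuity requires the same specific discharge q through every layer.
Σ(b_i/K_i) = 4.68/23.8 + 2.22/1.17e-06 + 4.31/1.10 = 1.897e+06 d.
q = Δh / Σ(b_i/K_i) = 3.05 / 1.897e+06 = 1.607e-06 m/day.
In each layer the seepage velocity is v_i = q/n_i, so the layer transit time is t_i = b_i·n_i / q:
  layer 1 (coarse sand): t_1 = 4.68 × 0.24 / 1.607e-06 = 6.988e+05 d
  layer 2 (clay): t_2 = 2.22 × 0.07 / 1.607e-06 = 96676 d
  layer 3 (silty sand): t_3 = 4.31 × 0.16 / 1.607e-06 = 4.290e+05 d
Total t = Σ t_i = 1.224e+06 days = 3352 years.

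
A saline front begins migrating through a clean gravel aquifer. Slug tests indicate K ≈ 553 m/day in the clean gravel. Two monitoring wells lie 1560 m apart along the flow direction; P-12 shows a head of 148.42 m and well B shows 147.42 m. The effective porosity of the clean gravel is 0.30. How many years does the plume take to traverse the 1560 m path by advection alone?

Hydraulic gradient i = (148.42 − 147.42) / 1560 = 1 / 1560 = 0.0006410.
Darcy flux q = K · i = 553.0 × 0.0006410 = 0.3545 m/day.
Seepage velocity v = q / n_e = 0.3545 / 0.30 = 1.182 m/day.
Travel time t = L / v = 1560 / 1.182 = 1320 days = 3.615 years.

3.61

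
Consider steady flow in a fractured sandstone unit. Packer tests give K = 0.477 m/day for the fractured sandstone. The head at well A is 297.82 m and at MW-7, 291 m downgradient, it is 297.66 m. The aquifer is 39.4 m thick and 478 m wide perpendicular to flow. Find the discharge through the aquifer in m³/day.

Cross-sectional area A = 478 × 39.4 = 18833 m².
Hydraulic gradient i = (297.82 − 297.66) / 291 = 0.16 / 291 = 0.0005498.
Darcy's law: Q = K · A · i = 0.4770 × 18833 × 0.0005498 = 4.939 m³/day.

4.94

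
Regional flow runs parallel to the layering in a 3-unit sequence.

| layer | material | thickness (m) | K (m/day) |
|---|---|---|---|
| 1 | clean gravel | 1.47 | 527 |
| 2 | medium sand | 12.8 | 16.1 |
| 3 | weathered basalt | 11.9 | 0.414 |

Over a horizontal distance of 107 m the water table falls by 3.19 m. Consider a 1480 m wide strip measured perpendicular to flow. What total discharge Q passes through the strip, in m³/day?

43500

Flow is parallel to layering, so each bed carries its own Darcy discharge and the transmissivities add.
Σ(K_i·b_i) = 527×1.47 + 16.1×12.8 + 0.414×11.9 = 985.7 m²/day.
Hydraulic gradient i = Δh / L = 3.19 / 107 = 0.02981.
Q = Σ(K_i·b_i) · W · i = 985.7 × 1480 × 0.02981 = 43492 m³/day.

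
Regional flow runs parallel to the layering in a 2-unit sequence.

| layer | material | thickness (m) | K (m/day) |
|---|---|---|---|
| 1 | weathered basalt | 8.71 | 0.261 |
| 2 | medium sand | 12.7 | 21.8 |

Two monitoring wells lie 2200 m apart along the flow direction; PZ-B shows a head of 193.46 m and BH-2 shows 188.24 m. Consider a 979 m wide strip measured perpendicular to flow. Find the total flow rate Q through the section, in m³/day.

Flow is parallel to layering, so each bed carries its own Darcy discharge and the transmissivities add.
Σ(K_i·b_i) = 0.261×8.71 + 21.8×12.7 = 279.1 m²/day.
Hydraulic gradient i = (193.46 − 188.24) / 2200 = 5.22 / 2200 = 0.002373.
Q = Σ(K_i·b_i) · W · i = 279.1 × 979 × 0.002373 = 648.4 m³/day.

648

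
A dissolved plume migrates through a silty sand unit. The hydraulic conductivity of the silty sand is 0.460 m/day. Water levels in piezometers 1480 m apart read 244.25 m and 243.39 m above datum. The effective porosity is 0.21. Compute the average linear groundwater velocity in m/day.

0.00127

Hydraulic gradient i = (244.25 − 243.39) / 1480 = 0.86 / 1480 = 0.0005811.
Darcy flux q = K · i = 0.4600 × 0.0005811 = 0.0002673 m/day.
Seepage velocity v = q / n_e = 0.0002673 / 0.21 = 0.001273 m/day.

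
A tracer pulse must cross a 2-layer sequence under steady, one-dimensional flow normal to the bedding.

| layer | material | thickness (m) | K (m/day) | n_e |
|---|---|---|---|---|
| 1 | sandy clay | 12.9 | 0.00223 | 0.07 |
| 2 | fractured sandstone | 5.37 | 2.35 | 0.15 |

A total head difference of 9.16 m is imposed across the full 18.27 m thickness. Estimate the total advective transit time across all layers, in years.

2.96

With flow normal to the layers, continuity requires the same specific discharge q through every layer.
Σ(b_i/K_i) = 12.9/0.00223 + 5.37/2.35 = 5787 d.
q = Δh / Σ(b_i/K_i) = 9.16 / 5787 = 0.001583 m/day.
In each layer the seepage velocity is v_i = q/n_i, so the layer transit time is t_i = b_i·n_i / q:
  layer 1 (sandy clay): t_1 = 12.9 × 0.07 / 0.001583 = 570.5 d
  layer 2 (fractured sandstone): t_2 = 5.37 × 0.15 / 0.001583 = 508.9 d
Total t = Σ t_i = 1079 days = 2.955 years.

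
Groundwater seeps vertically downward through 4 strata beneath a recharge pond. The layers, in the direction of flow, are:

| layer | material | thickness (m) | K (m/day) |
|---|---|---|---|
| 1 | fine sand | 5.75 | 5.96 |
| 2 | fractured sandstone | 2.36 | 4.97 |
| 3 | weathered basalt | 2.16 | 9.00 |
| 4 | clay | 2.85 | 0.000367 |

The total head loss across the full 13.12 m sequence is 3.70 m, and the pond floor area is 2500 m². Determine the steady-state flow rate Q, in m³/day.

Flow is perpendicular to layering, so the layers act in series and the equivalent K is the thickness-weighted harmonic mean.
Total thickness L = 5.75 + 2.36 + 2.16 + 2.85 = 13.12 m.
Σ(b_i/K_i) = 5.75/5.96 + 2.36/4.97 + 2.16/9.00 + 2.85/0.000367 = 7767 d.
K_eq = L / Σ(b_i/K_i) = 13.12 / 7767 = 0.001689 m/day.
Q = K_eq · A · (Δh/L) = 0.001689 × 2500 × (3.70/13.12) = 1.191 m³/day.

1.19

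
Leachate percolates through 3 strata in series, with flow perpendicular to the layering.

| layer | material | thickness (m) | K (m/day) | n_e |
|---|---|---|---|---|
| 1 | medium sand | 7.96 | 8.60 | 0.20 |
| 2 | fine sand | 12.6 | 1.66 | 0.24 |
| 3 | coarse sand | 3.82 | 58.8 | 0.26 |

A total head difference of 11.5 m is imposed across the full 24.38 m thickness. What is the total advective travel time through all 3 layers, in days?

4.19

With flow normal to the layers, continuity requires the same specific discharge q through every layer.
Σ(b_i/K_i) = 7.96/8.60 + 12.6/1.66 + 3.82/58.8 = 8.581 d.
q = Δh / Σ(b_i/K_i) = 11.5 / 8.581 = 1.340 m/day.
In each layer the seepage velocity is v_i = q/n_i, so the layer transit time is t_i = b_i·n_i / q:
  layer 1 (medium sand): t_1 = 7.96 × 0.20 / 1.340 = 1.188 d
  layer 2 (fine sand): t_2 = 12.6 × 0.24 / 1.340 = 2.256 d
  layer 3 (coarse sand): t_3 = 3.82 × 0.26 / 1.340 = 0.7411 d
Total t = Σ t_i = 4.185 days.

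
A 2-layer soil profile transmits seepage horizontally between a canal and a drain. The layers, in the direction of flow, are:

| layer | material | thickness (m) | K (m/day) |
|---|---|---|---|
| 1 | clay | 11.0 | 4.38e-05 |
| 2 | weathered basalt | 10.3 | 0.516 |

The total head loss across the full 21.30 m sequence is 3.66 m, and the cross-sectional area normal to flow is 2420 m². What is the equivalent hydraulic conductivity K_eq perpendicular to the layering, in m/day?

8.48e-05

Flow is perpendicular to layering, so the layers act in series and the equivalent K is the thickness-weighted harmonic mean.
Total thickness L = 11.0 + 10.3 = 21.30 m.
Σ(b_i/K_i) = 11.0/4.38e-05 + 10.3/0.516 = 2.512e+05 d.
K_eq = L / Σ(b_i/K_i) = 21.30 / 2.512e+05 = 8.481e-05 m/day.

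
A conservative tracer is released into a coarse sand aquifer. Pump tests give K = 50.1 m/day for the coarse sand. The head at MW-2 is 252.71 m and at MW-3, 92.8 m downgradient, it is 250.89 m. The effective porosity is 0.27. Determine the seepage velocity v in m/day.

Hydraulic gradient i = (252.71 − 250.89) / 92.8 = 1.82 / 92.8 = 0.01961.
Darcy flux q = K · i = 50.10 × 0.01961 = 0.9826 m/day.
Seepage velocity v = q / n_e = 0.9826 / 0.27 = 3.639 m/day.

3.64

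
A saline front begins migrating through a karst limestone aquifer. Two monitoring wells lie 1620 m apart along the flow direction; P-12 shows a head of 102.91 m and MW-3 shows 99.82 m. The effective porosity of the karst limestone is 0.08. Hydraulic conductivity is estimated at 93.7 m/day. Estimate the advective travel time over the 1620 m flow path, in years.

Hydraulic gradient i = (102.91 − 99.82) / 1620 = 3.09 / 1620 = 0.001907.
Darcy flux q = K · i = 93.70 × 0.001907 = 0.1787 m/day.
Seepage velocity v = q / n_e = 0.1787 / 0.08 = 2.234 m/day.
Travel time t = L / v = 1620 / 2.234 = 725.1 days = 1.985 years.

1.99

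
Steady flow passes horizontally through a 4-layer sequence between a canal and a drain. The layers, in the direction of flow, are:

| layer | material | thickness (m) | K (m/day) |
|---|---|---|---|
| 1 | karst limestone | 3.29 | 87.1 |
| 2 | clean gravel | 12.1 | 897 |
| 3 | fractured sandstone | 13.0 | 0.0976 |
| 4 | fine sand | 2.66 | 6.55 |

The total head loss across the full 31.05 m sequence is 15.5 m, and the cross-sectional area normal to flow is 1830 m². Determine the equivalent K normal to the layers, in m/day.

0.232

Flow is perpendicular to layering, so the layers act in series and the equivalent K is the thickness-weighted harmonic mean.
Total thickness L = 3.29 + 12.1 + 13.0 + 2.66 = 31.05 m.
Σ(b_i/K_i) = 3.29/87.1 + 12.1/897 + 13.0/0.0976 + 2.66/6.55 = 133.7 d.
K_eq = L / Σ(b_i/K_i) = 31.05 / 133.7 = 0.2323 m/day.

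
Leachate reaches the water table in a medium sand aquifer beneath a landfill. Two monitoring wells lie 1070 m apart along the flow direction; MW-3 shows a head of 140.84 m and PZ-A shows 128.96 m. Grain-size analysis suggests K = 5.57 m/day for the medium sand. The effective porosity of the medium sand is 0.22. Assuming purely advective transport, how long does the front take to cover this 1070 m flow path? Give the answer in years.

Hydraulic gradient i = (140.84 − 128.96) / 1070 = 11.88 / 1070 = 0.01110.
Darcy flux q = K · i = 5.570 × 0.01110 = 0.06184 m/day.
Seepage velocity v = q / n_e = 0.06184 / 0.22 = 0.2811 m/day.
Travel time t = L / v = 1070 / 0.2811 = 3806 days = 10.42 years.

10.4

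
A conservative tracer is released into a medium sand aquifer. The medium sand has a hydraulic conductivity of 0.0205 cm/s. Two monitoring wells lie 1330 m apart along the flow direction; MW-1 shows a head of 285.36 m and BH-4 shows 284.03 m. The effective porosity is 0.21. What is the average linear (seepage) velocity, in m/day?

0.0843

Convert K: 0.0205 cm/s × 864 = 17.71 m/day.
Hydraulic gradient i = (285.36 − 284.03) / 1330 = 1.33 / 1330 = 0.001000.
Darcy flux q = K · i = 17.71 × 0.001000 = 0.01771 m/day.
Seepage velocity v = q / n_e = 0.01771 / 0.21 = 0.08434 m/day.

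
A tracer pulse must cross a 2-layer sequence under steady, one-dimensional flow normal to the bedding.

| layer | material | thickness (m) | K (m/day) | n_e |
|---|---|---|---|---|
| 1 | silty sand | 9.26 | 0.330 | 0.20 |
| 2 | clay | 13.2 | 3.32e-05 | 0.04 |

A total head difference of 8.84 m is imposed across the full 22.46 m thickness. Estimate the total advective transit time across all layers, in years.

With flow normal to the layers, continuity requires the same specific discharge q through every layer.
Σ(b_i/K_i) = 9.26/0.330 + 13.2/3.32e-05 = 3.976e+05 d.
q = Δh / Σ(b_i/K_i) = 8.84 / 3.976e+05 = 2.223e-05 m/day.
In each layer the seepage velocity is v_i = q/n_i, so the layer transit time is t_i = b_i·n_i / q:
  layer 1 (silty sand): t_1 = 9.26 × 0.20 / 2.223e-05 = 83302 d
  layer 2 (clay): t_2 = 13.2 × 0.04 / 2.223e-05 = 23749 d
Total t = Σ t_i = 1.071e+05 days = 293.1 years.

293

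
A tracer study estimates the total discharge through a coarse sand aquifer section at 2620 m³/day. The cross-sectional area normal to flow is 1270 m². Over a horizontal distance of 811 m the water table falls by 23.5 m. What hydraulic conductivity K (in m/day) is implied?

Hydraulic gradient i = Δh / L = 23.5 / 811 = 0.02898.
From Q = K·A·i, K = Q / (A·i) = 2620 / (1270 × 0.02898) = 71.20 m/day.

71.2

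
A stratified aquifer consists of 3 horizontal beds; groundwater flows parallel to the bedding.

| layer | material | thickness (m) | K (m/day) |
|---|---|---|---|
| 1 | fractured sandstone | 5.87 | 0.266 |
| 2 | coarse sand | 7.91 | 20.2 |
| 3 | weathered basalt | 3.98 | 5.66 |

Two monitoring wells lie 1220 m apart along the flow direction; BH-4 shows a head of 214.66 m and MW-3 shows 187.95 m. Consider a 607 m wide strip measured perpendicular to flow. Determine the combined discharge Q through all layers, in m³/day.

2440

Flow is parallel to layering, so each bed carries its own Darcy discharge and the transmissivities add.
Σ(K_i·b_i) = 0.266×5.87 + 20.2×7.91 + 5.66×3.98 = 183.9 m²/day.
Hydraulic gradient i = (214.66 − 187.95) / 1220 = 26.71 / 1220 = 0.02189.
Q = Σ(K_i·b_i) · W · i = 183.9 × 607 × 0.02189 = 2444 m³/day.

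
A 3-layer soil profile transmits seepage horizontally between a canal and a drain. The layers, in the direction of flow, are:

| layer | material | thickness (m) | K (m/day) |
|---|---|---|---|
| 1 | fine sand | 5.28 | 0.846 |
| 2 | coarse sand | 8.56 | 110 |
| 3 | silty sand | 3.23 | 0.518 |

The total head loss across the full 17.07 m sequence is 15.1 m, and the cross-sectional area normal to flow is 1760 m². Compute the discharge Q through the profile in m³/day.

Flow is perpendicular to layering, so the layers act in series and the equivalent K is the thickness-weighted harmonic mean.
Total thickness L = 5.28 + 8.56 + 3.23 = 17.07 m.
Σ(b_i/K_i) = 5.28/0.846 + 8.56/110 + 3.23/0.518 = 12.55 d.
K_eq = L / Σ(b_i/K_i) = 17.07 / 12.55 = 1.360 m/day.
Q = K_eq · A · (Δh/L) = 1.360 × 1760 × (15.1/17.07) = 2117 m³/day.

2120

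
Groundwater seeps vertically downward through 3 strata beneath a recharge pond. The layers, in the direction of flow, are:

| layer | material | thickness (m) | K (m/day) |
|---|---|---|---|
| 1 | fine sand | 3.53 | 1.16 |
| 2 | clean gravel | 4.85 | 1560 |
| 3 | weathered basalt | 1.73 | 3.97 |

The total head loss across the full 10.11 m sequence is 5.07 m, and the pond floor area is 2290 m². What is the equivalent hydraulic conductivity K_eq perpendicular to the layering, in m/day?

2.90

Flow is perpendicular to layering, so the layers act in series and the equivalent K is the thickness-weighted harmonic mean.
Total thickness L = 3.53 + 4.85 + 1.73 = 10.11 m.
Σ(b_i/K_i) = 3.53/1.16 + 4.85/1560 + 1.73/3.97 = 3.482 d.
K_eq = L / Σ(b_i/K_i) = 10.11 / 3.482 = 2.904 m/day.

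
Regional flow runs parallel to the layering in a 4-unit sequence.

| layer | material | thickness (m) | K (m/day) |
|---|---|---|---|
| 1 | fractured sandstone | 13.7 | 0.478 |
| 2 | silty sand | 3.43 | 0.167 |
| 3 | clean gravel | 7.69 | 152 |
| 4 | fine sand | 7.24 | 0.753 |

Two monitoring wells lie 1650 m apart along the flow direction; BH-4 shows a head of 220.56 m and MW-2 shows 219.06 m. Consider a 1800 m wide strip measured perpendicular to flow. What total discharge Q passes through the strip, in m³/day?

1930

Flow is parallel to layering, so each bed carries its own Darcy discharge and the transmissivities add.
Σ(K_i·b_i) = 0.478×13.7 + 0.167×3.43 + 152×7.69 + 0.753×7.24 = 1181 m²/day.
Hydraulic gradient i = (220.56 − 219.06) / 1650 = 1.5 / 1650 = 0.0009091.
Q = Σ(K_i·b_i) · W · i = 1181 × 1800 × 0.0009091 = 1933 m³/day.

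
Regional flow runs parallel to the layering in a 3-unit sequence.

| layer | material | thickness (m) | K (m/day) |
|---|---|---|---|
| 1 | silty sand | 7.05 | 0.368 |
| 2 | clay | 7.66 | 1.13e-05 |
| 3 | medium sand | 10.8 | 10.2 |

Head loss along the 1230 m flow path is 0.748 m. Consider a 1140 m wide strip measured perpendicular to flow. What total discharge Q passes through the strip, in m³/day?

Flow is parallel to layering, so each bed carries its own Darcy discharge and the transmissivities add.
Σ(K_i·b_i) = 0.368×7.05 + 1.13e-05×7.66 + 10.2×10.8 = 112.8 m²/day.
Hydraulic gradient i = Δh / L = 0.748 / 1230 = 0.0006081.
Q = Σ(K_i·b_i) · W · i = 112.8 × 1140 × 0.0006081 = 78.17 m³/day.

78.2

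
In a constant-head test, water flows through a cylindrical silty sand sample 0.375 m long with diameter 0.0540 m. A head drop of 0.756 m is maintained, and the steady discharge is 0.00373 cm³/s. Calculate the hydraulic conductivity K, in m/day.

Cross-sectional area A = π·(d/2)² = π × (0.0540/2)² = 0.002290 m².
Convert discharge: 0.00373 cm³/s = 3.730e-09 m³/s.
Darcy's law rearranged: K = Q·L / (A·Δh) = 3.730e-09 × 0.375 / (0.002290 × 0.756) = 8.079e-07 m/s = 0.06980 m/day.

0.0698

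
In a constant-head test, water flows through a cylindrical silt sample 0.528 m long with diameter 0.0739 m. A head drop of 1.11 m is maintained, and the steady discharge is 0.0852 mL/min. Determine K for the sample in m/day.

Cross-sectional area A = π·(d/2)² = π × (0.0739/2)² = 0.004289 m².
Convert discharge: 0.0852 mL/min = 1.420e-09 m³/s.
Darcy's law rearranged: K = Q·L / (A·Δh) = 1.420e-09 × 0.528 / (0.004289 × 1.11) = 1.575e-07 m/s = 0.01361 m/day.

0.0136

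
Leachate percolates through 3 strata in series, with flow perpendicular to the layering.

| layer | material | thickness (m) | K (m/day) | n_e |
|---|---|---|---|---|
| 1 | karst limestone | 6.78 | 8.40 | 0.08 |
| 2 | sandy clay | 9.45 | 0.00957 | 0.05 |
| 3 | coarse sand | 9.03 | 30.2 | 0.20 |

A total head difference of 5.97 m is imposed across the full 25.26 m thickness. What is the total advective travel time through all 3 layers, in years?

With flow normal to the layers, continuity requires the same specific discharge q through every layer.
Σ(b_i/K_i) = 6.78/8.40 + 9.45/0.00957 + 9.03/30.2 = 988.6 d.
q = Δh / Σ(b_i/K_i) = 5.97 / 988.6 = 0.006039 m/day.
In each layer the seepage velocity is v_i = q/n_i, so the layer transit time is t_i = b_i·n_i / q:
  layer 1 (karst limestone): t_1 = 6.78 × 0.08 / 0.006039 = 89.82 d
  layer 2 (sandy clay): t_2 = 9.45 × 0.05 / 0.006039 = 78.24 d
  layer 3 (coarse sand): t_3 = 9.03 × 0.20 / 0.006039 = 299.1 d
Total t = Σ t_i = 467.1 days = 1.279 years.

1.28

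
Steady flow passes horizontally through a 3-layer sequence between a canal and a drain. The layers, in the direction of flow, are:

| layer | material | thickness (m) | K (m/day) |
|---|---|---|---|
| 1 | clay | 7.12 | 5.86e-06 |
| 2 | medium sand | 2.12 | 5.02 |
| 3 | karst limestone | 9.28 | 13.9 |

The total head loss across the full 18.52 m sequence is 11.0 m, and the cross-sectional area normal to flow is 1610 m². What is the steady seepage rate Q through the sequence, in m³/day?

Flow is perpendicular to layering, so the layers act in series and the equivalent K is the thickness-weighted harmonic mean.
Total thickness L = 7.12 + 2.12 + 9.28 = 18.52 m.
Σ(b_i/K_i) = 7.12/5.86e-06 + 2.12/5.02 + 9.28/13.9 = 1.215e+06 d.
K_eq = L / Σ(b_i/K_i) = 18.52 / 1.215e+06 = 1.524e-05 m/day.
Q = K_eq · A · (Δh/L) = 1.524e-05 × 1610 × (11.0/18.52) = 0.01458 m³/day.

0.0146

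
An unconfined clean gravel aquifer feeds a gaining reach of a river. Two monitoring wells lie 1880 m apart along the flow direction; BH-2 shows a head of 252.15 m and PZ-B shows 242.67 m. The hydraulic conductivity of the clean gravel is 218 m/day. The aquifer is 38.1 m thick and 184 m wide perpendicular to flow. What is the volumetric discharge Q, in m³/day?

Cross-sectional area A = 184 × 38.1 = 7010 m².
Hydraulic gradient i = (252.15 − 242.67) / 1880 = 9.48 / 1880 = 0.005043.
Darcy's law: Q = K · A · i = 218.0 × 7010 × 0.005043 = 7706 m³/day.

7710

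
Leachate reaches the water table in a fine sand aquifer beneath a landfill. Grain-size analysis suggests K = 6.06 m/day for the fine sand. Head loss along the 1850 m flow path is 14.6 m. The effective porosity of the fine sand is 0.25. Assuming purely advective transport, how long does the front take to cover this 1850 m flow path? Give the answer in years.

Hydraulic gradient i = Δh / L = 14.6 / 1850 = 0.007892.
Darcy flux q = K · i = 6.060 × 0.007892 = 0.04782 m/day.
Seepage velocity v = q / n_e = 0.04782 / 0.25 = 0.1913 m/day.
Travel time t = L / v = 1850 / 0.1913 = 9671 days = 26.48 years.

26.5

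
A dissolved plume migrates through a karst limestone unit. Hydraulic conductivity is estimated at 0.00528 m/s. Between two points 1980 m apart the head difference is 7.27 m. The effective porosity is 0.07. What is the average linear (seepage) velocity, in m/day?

Convert K: 0.00528 m/s × 86400 = 456.2 m/day.
Hydraulic gradient i = Δh / L = 7.27 / 1980 = 0.003672.
Darcy flux q = K · i = 456.2 × 0.003672 = 1.675 m/day.
Seepage velocity v = q / n_e = 1.675 / 0.07 = 23.93 m/day.

23.9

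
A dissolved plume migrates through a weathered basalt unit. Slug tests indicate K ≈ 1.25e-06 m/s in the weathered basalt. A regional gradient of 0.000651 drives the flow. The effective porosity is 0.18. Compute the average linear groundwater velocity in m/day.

Convert K: 1.25e-06 m/s × 86400 = 0.1080 m/day.
Hydraulic gradient i = 0.000651.
Darcy flux q = K · i = 0.1080 × 0.0006510 = 7.031e-05 m/day.
Seepage velocity v = q / n_e = 7.031e-05 / 0.18 = 0.0003906 m/day.

0.000391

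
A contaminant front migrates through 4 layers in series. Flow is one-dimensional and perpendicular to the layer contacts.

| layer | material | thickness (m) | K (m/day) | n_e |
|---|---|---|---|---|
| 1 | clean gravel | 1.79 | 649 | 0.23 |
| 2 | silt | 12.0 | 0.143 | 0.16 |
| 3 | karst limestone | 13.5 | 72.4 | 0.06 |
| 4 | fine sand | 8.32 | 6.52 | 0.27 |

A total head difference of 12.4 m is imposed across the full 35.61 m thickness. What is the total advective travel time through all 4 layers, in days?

37.1

With flow normal to the layers, continuity requires the same specific discharge q through every layer.
Σ(b_i/K_i) = 1.79/649 + 12.0/0.143 + 13.5/72.4 + 8.32/6.52 = 85.38 d.
q = Δh / Σ(b_i/K_i) = 12.4 / 85.38 = 0.1452 m/day.
In each layer the seepage velocity is v_i = q/n_i, so the layer transit time is t_i = b_i·n_i / q:
  layer 1 (clean gravel): t_1 = 1.79 × 0.23 / 0.1452 = 2.835 d
  layer 2 (silt): t_2 = 12.0 × 0.16 / 0.1452 = 13.22 d
  layer 3 (karst limestone): t_3 = 13.5 × 0.06 / 0.1452 = 5.577 d
  layer 4 (fine sand): t_4 = 8.32 × 0.27 / 0.1452 = 15.47 d
Total t = Σ t_i = 37.10 days.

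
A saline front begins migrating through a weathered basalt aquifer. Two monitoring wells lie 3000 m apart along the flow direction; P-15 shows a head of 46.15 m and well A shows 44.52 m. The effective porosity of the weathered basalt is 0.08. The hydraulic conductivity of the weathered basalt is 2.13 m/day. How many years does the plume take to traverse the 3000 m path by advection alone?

Hydraulic gradient i = (46.15 − 44.52) / 3000 = 1.63 / 3000 = 0.0005433.
Darcy flux q = K · i = 2.130 × 0.0005433 = 0.001157 m/day.
Seepage velocity v = q / n_e = 0.001157 / 0.08 = 0.01447 m/day.
Travel time t = L / v = 3000 / 0.01447 = 2.074e+05 days = 567.8 years.

568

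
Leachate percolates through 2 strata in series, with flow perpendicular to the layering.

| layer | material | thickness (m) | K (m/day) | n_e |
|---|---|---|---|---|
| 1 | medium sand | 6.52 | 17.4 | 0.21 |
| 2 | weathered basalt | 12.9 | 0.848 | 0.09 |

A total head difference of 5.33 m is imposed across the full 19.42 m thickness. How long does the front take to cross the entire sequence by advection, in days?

With flow normal to the layers, continuity requires the same specific discharge q through every layer.
Σ(b_i/K_i) = 6.52/17.4 + 12.9/0.848 = 15.59 d.
q = Δh / Σ(b_i/K_i) = 5.33 / 15.59 = 0.3420 m/day.
In each layer the seepage velocity is v_i = q/n_i, so the layer transit time is t_i = b_i·n_i / q:
  layer 1 (medium sand): t_1 = 6.52 × 0.21 / 0.3420 = 4.004 d
  layer 2 (weathered basalt): t_2 = 12.9 × 0.09 / 0.3420 = 3.395 d
Total t = Σ t_i = 7.399 days.

7.40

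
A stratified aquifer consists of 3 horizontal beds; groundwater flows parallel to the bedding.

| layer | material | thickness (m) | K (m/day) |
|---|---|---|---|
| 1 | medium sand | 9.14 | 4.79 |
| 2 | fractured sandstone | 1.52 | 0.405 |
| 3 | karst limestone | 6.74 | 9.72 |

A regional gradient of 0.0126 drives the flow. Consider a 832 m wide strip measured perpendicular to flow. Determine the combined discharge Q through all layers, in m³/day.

1150

Flow is parallel to layering, so each bed carries its own Darcy discharge and the transmissivities add.
Σ(K_i·b_i) = 4.79×9.14 + 0.405×1.52 + 9.72×6.74 = 109.9 m²/day.
Hydraulic gradient i = 0.0126.
Q = Σ(K_i·b_i) · W · i = 109.9 × 832 × 0.01260 = 1152 m³/day.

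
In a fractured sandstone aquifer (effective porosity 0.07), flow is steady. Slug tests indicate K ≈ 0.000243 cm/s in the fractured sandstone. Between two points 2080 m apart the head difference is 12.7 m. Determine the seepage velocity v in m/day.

0.0183

Convert K: 0.000243 cm/s × 864 = 0.2100 m/day.
Hydraulic gradient i = Δh / L = 12.7 / 2080 = 0.006106.
Darcy flux q = K · i = 0.2100 × 0.006106 = 0.001282 m/day.
Seepage velocity v = q / n_e = 0.001282 / 0.07 = 0.01831 m/day.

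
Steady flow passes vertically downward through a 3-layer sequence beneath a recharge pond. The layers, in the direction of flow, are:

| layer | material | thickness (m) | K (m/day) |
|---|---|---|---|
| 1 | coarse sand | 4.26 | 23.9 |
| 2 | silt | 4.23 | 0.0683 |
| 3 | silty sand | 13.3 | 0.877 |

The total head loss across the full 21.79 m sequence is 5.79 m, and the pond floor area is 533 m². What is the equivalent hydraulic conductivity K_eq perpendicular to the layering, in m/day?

Flow is perpendicular to layering, so the layers act in series and the equivalent K is the thickness-weighted harmonic mean.
Total thickness L = 4.26 + 4.23 + 13.3 = 21.79 m.
Σ(b_i/K_i) = 4.26/23.9 + 4.23/0.0683 + 13.3/0.877 = 77.28 d.
K_eq = L / Σ(b_i/K_i) = 21.79 / 77.28 = 0.2820 m/day.

0.282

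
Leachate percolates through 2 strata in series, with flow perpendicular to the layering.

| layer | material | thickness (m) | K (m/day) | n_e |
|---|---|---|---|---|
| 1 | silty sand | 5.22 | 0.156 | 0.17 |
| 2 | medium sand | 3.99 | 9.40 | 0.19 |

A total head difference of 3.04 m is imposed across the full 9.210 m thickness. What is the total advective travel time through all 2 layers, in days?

With flow normal to the layers, continuity requires the same specific discharge q through every layer.
Σ(b_i/K_i) = 5.22/0.156 + 3.99/9.40 = 33.89 d.
q = Δh / Σ(b_i/K_i) = 3.04 / 33.89 = 0.08971 m/day.
In each layer the seepage velocity is v_i = q/n_i, so the layer transit time is t_i = b_i·n_i / q:
  layer 1 (silty sand): t_1 = 5.22 × 0.17 / 0.08971 = 9.892 d
  layer 2 (medium sand): t_2 = 3.99 × 0.19 / 0.08971 = 8.450 d
Total t = Σ t_i = 18.34 days.

18.3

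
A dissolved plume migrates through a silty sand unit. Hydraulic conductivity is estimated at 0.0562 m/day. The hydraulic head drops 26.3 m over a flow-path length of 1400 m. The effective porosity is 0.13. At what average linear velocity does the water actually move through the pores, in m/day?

Hydraulic gradient i = Δh / L = 26.3 / 1400 = 0.01879.
Darcy flux q = K · i = 0.05620 × 0.01879 = 0.001056 m/day.
Seepage velocity v = q / n_e = 0.001056 / 0.13 = 0.008121 m/day.

0.00812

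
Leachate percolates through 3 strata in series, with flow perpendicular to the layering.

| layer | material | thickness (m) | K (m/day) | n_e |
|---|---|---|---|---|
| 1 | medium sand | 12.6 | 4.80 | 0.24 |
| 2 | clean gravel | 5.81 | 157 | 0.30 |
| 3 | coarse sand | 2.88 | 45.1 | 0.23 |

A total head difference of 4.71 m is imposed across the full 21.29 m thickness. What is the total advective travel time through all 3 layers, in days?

With flow normal to the layers, continuity requires the same specific discharge q through every layer.
Σ(b_i/K_i) = 12.6/4.80 + 5.81/157 + 2.88/45.1 = 2.726 d.
q = Δh / Σ(b_i/K_i) = 4.71 / 2.726 = 1.728 m/day.
In each layer the seepage velocity is v_i = q/n_i, so the layer transit time is t_i = b_i·n_i / q:
  layer 1 (medium sand): t_1 = 12.6 × 0.24 / 1.728 = 1.750 d
  layer 2 (clean gravel): t_2 = 5.81 × 0.30 / 1.728 = 1.009 d
  layer 3 (coarse sand): t_3 = 2.88 × 0.23 / 1.728 = 0.3834 d
Total t = Σ t_i = 3.142 days.

3.14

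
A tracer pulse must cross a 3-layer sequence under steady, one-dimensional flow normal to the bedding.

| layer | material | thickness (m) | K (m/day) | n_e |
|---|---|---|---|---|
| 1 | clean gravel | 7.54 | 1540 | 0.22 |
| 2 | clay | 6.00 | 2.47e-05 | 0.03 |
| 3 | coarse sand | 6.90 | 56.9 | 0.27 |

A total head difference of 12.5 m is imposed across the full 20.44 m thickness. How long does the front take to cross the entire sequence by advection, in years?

With flow normal to the layers, continuity requires the same specific discharge q through every layer.
Σ(b_i/K_i) = 7.54/1540 + 6.00/2.47e-05 + 6.90/56.9 = 2.429e+05 d.
q = Δh / Σ(b_i/K_i) = 12.5 / 2.429e+05 = 5.146e-05 m/day.
In each layer the seepage velocity is v_i = q/n_i, so the layer transit time is t_i = b_i·n_i / q:
  layer 1 (clean gravel): t_1 = 7.54 × 0.22 / 5.146e-05 = 32236 d
  layer 2 (clay): t_2 = 6.00 × 0.03 / 5.146e-05 = 3498 d
  layer 3 (coarse sand): t_3 = 6.90 × 0.27 / 5.146e-05 = 36204 d
Total t = Σ t_i = 71938 days = 197.0 years.

197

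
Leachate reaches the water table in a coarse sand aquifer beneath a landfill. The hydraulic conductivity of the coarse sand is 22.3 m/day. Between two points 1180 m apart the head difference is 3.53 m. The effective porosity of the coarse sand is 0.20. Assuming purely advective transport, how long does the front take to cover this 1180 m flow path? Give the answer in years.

Hydraulic gradient i = Δh / L = 3.53 / 1180 = 0.002992.
Darcy flux q = K · i = 22.30 × 0.002992 = 0.06671 m/day.
Seepage velocity v = q / n_e = 0.06671 / 0.20 = 0.3336 m/day.
Travel time t = L / v = 1180 / 0.3336 = 3538 days = 9.686 years.

9.69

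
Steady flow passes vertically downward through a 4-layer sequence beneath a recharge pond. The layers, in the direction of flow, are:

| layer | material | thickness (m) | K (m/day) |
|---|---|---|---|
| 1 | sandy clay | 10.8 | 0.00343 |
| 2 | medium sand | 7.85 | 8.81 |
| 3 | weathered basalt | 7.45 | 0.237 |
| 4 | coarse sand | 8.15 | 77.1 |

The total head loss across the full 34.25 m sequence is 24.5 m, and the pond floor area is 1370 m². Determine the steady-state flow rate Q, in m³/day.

Flow is perpendicular to layering, so the layers act in series and the equivalent K is the thickness-weighted harmonic mean.
Total thickness L = 10.8 + 7.85 + 7.45 + 8.15 = 34.25 m.
Σ(b_i/K_i) = 10.8/0.00343 + 7.85/8.81 + 7.45/0.237 + 8.15/77.1 = 3181 d.
K_eq = L / Σ(b_i/K_i) = 34.25 / 3181 = 0.01077 m/day.
Q = K_eq · A · (Δh/L) = 0.01077 × 1370 × (24.5/34.25) = 10.55 m³/day.

10.6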